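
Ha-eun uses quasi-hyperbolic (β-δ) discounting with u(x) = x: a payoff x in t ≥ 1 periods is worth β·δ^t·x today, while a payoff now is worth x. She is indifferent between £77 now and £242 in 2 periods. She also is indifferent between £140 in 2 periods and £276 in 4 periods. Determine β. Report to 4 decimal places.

The second indifference involves only future payoffs, so β cancels: β·δ^2·140 = β·δ^4·276, giving δ^2 = 140/276 = 0.50725, so δ = 0.71221.
Substituting δ into 77 = β·δ^2·242: β = 77/(122.754) ≈ 0.6273.

β ≈ 0.6273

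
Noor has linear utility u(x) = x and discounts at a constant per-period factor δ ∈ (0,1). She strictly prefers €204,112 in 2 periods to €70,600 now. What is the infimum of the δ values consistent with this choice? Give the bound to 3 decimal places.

δ > 0.588

Under u(x) = x this choice says 70600 < δ^2·204112.
Dividing by 204112: δ^2 > 0.34589. Both sides are positive, so the square root keeps the direction.
δ > (70600/204112)^(1/2) ≈ 0.588.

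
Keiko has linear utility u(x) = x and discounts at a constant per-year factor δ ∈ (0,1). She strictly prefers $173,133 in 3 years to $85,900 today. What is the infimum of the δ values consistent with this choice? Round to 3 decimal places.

Under u(x) = x this choice says 85900 < δ^3·173133.
Hence δ^3 > 85900/173133 = 0.49615, and x ↦ x^(1/3) is increasing on (0,∞).
δ > (85900/173133)^(1/3) ≈ 0.792.

δ > 0.792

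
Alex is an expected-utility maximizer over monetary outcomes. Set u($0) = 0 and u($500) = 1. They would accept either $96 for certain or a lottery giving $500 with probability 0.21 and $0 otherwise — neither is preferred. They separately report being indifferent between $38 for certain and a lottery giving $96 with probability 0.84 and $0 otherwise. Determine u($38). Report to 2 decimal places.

From the first indifference, u($96) = 0.21·u($500) + 0.79·u($0) = 0.21·1 + 0.79·0 = 0.21.
The second indifference gives u($38) = 0.84·u($96) + 0.16·u($0) = 0.84·0.21 + 0.16·0.00 = 0.1764.

0.18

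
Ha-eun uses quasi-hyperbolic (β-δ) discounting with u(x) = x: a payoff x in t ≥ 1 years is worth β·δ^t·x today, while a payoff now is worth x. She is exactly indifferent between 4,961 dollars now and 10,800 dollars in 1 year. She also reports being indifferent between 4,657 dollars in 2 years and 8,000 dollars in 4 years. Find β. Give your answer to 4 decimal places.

From the later pair, β·δ^2·4657 = β·δ^4·8000; dividing through, δ^2 = 4657/8000 = 0.58213, so δ = 0.76297.
The first indifference: 4961 = β·δ·10800, so β = 4961/(δ·10800) = 4961/(0.76297·10800) ≈ 0.6021.

β ≈ 0.6021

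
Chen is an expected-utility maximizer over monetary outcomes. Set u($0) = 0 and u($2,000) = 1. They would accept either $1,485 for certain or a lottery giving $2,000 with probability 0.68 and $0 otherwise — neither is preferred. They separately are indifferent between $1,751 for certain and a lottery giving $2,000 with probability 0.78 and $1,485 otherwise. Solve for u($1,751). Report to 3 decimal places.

From the first indifference, u($1,485) = 0.68·u($2,000) + 0.32·u($0) = 0.68·1 + 0.32·0 = 0.68.
The second indifference gives u($1,751) = 0.78·u($2,000) + 0.22·u($1,485) = 0.78·1.00 + 0.22·0.68 = 0.9296.

0.930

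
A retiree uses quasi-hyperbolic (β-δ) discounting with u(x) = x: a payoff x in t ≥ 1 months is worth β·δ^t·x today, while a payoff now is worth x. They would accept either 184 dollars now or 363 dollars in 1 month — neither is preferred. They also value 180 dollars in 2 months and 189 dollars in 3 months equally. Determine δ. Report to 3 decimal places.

The second indifference involves only future payoffs, so β cancels: β·δ^2·180 = β·δ^3·189, giving δ = 180/189 = 0.95238.

δ ≈ 0.952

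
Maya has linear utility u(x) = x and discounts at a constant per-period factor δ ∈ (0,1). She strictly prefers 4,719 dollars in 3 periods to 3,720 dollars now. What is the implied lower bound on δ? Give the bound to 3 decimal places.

δ > 0.924

Comparing present values: 3720 < δ^3·4719.
Dividing by 4719: δ^3 > 0.78830. Both sides are positive, so the cube root keeps the direction.
δ > (3720/4719)^(1/3) ≈ 0.924.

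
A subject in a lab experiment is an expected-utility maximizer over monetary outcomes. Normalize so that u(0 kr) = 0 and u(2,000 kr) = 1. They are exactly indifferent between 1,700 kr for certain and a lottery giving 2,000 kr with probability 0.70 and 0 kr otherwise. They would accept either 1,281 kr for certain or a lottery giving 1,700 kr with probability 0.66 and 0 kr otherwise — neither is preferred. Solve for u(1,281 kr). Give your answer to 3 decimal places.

The first gamble pins u(1,700 kr): it must equal 0.70·1 + 0.30·0 = 0.70.
Chaining: u(1,281 kr) = 0.66·0.70 + 0.34·0.00 = 0.4620.

0.462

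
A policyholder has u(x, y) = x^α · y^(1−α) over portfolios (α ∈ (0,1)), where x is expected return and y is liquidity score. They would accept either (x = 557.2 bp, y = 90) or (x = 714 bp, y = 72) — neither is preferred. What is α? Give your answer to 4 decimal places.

α ≈ 0.4737

Set the two utilities equal: 557.2^α·90^(1−α) = 714^α·72^(1−α).
Rearrange to (557.2/714)^α = (72/90)^(1−α) and take logs: α·-0.2479587 = (1−α)·-0.2231436.
Thus α·(-0.4711023) = -0.2231436, so α = -0.2231436/-0.4711023 ≈ 0.4737.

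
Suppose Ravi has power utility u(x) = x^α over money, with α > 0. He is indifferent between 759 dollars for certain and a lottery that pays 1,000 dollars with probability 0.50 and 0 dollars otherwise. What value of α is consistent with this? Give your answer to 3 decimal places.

α ≈ 2.514

EU(lottery) = 0.50·1000^α + 0.50·0 = 0.50·1000^α.
Indifference: 759^α = 0.50·1000^α, so (759/1000)^α = 0.50.
Take logs: α = ln 0.50 / ln(759/1000) ≈ 2.51365.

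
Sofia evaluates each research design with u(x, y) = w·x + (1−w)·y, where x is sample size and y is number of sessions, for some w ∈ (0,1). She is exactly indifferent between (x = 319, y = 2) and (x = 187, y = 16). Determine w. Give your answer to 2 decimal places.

w = 0.10

u(319,2) = u(187,16) means w·319 + (1−w)·2 = w·187 + (1−w)·16.
w·(319−187) = (1−w)·(16−2), i.e. w·132 = (1−w)·14.
The marginal rate of substitution is 14/132, so w = 14/(132+14) = 0.10.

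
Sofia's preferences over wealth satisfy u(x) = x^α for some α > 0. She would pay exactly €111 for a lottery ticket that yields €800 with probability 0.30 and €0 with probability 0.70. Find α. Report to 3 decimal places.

Since u(0) = 0, the lottery's EU is 0.30·800^α.
Equating: 111^α = 0.30·800^α, i.e. 0.1388^α = 0.30.
Taking logs: α·ln(111/800) = ln(0.30), so α = -1.203973 / -1.975082 ≈ 0.610.

α ≈ 0.610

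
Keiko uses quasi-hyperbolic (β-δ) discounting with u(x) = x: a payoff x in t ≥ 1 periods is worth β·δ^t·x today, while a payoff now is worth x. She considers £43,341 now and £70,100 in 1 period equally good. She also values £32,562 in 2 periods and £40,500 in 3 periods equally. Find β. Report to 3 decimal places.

β ≈ 0.769

The second indifference involves only future payoffs, so β cancels: β·δ^2·32562 = β·δ^3·40500, giving δ = 32562/40500 = 0.80400.
Now use the now-vs-future pair: 43341 = β·δ·70100 gives β = 43341/(0.80400·70100) ≈ 0.769.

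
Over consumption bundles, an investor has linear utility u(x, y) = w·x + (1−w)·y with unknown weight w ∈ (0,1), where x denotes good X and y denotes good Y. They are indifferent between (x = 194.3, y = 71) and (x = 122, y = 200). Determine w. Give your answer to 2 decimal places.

w = 0.64

u(194.3,71) = u(122,200) means w·194.3 + (1−w)·71 = w·122 + (1−w)·200.
Collecting terms: w·72.3 = (1−w)·129.
Hence w = 129/(72.3+129) = 129/201.3 = 0.64.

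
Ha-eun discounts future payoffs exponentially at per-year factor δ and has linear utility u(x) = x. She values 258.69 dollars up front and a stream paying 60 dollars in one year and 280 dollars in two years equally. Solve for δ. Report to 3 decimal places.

δ ≈ 0.860

The stream is worth 60δ + 280δ² today, so 60δ + 280δ² = 258.69.
Rearranged: 280δ² + 60δ − 258.69 = 0.
δ = (−60 + √(60² + 4·280·258.69)) / (2·280) = (−60 + √293332.80) / 560 ≈ 0.860.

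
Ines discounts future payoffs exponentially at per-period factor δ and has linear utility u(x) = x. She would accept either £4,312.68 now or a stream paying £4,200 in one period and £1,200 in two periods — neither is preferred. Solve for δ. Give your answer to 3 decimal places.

δ ≈ 0.830

Present value of the stream is 4200·δ + 1200·δ². Indifference gives 4200δ + 1200δ² = 4312.68.
Rearranged: 1200δ² + 4200δ − 4312.68 = 0.
δ = (−4200 + √(4200² + 4·1200·4312.68)) / (2·1200) = (−4200 + √38340864.00) / 2400 ≈ 0.830.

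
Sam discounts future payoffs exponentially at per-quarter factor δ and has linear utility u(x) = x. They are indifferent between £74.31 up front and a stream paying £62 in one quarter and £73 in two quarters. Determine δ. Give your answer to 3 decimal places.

Present value of the stream is 62·δ + 73·δ². Indifference gives 62δ + 73δ² = 74.31.
That is, 73δ² + 62δ − 74.31 = 0, a quadratic in δ.
δ = (−62 + √(62² + 4·73·74.31)) / (2·73) = (−62 + √25542.52) / 146 ≈ 0.670.

δ ≈ 0.670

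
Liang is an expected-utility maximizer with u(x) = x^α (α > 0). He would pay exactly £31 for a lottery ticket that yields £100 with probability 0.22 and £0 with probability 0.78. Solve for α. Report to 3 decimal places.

α ≈ 1.293

EU(lottery) = 0.22·100^α + 0.78·0 = 0.22·100^α.
Equating: 31^α = 0.22·100^α, i.e. 0.3100^α = 0.22.
α = ln(0.22) / ln(31/100) = -1.514128/-1.171183 ≈ 1.293.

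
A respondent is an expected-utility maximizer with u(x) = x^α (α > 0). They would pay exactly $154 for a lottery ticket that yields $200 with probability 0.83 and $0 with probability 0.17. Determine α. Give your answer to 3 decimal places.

The lottery's expected utility is 0.83·u(200) + 0.17·u(0) = 0.83·200^α (since u(0) = 0 for α > 0).
Indifference: 154^α = 0.83·200^α, so (154/200)^α = 0.83.
α = ln(0.83) / ln(154/200) = -0.186330/-0.261365 ≈ 0.713.

α ≈ 0.713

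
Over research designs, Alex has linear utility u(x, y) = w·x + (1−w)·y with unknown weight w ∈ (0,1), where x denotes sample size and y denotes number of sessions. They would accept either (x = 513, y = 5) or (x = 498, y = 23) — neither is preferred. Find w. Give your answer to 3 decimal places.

w = 0.545

Indifference: w·513 + (1−w)·5 = w·498 + (1−w)·23.
w·(513−498) = (1−w)·(23−5), i.e. w·15 = (1−w)·18.
The marginal rate of substitution is 18/15, so w = 18/(15+18) = 0.545.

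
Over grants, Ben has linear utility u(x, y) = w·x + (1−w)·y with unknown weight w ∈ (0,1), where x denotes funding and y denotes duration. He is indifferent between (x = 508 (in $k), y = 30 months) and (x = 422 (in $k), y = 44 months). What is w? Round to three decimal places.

w = 0.140

Equating utilities: w·508 + (1−w)·30 = w·422 + (1−w)·44.
Collecting terms: w·86 = (1−w)·14.
The marginal rate of substitution is 14/86, so w = 14/(86+14) = 0.140.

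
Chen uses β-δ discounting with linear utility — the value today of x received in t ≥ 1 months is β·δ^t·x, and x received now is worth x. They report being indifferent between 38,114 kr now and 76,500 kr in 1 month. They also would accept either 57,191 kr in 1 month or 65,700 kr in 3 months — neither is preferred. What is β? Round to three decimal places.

From the later pair, β·δ^1·57191 = β·δ^3·65700; dividing through, δ^2 = 57191/65700 = 0.87049, so δ = 0.93300.
Now use the now-vs-future pair: 38114 = β·δ·76500 gives β = 38114/(0.93300·76500) ≈ 0.534.

β ≈ 0.534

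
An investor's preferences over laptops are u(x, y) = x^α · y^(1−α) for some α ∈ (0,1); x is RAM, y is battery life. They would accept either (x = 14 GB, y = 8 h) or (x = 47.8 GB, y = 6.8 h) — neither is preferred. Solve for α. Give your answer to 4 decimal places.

α ≈ 0.1169

The Cobb–Douglas utilities coincide, so 14^α·8^(1−α) = 47.8^α·6.8^(1−α).
Rearrange to (14/47.8)^α = (6.8/8)^(1−α) and take logs: α·-1.2279683 = (1−α)·-0.1625189.
With A = -1.2279683 and B = -0.1625189: α·A = (1−α)·B, so α = B/(A+B) = -0.1625189/-1.3904872 ≈ 0.1169.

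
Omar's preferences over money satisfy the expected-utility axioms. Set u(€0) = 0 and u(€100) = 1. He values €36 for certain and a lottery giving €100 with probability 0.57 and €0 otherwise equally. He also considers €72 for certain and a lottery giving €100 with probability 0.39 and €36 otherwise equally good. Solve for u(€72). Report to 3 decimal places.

First, u(€36) = 0.57·u(€100) + 0.43·u(€0) = 0.57.
Then u(€72) = 0.39·u(€100) + 0.61·u(€36) = 0.39·1.00 + 0.61·0.57 = 0.7377.

0.738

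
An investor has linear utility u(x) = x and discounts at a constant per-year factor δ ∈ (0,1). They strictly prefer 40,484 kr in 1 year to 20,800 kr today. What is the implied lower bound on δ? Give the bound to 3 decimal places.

δ > 0.514

Comparing present values: 20800 < δ·40484.
So δ > 20800/40484 = 0.51378.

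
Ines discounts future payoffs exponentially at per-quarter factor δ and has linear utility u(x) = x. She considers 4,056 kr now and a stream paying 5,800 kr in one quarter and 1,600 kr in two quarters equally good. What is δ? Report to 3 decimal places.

Equating present values: 4056 = 5800δ + 1600δ².
Rearranged: 1600δ² + 5800δ − 4056 = 0.
By the quadratic formula (taking the positive root), δ = (−5800 + √59598400.00) / 3200 ≈ 0.600.

δ ≈ 0.600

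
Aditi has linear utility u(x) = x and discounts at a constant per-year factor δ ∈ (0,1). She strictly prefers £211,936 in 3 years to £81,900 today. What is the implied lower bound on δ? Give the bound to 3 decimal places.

δ > 0.728

Under u(x) = x this choice says 81900 < δ^3·211936.
So δ^3 > 81900/211936 = 0.38644; taking the cube root of both positive sides preserves the inequality.
δ > (81900/211936)^(1/3) ≈ 0.728.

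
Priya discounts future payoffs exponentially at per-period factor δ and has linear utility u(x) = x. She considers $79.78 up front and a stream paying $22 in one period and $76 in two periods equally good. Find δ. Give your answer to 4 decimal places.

The stream is worth 22δ + 76δ² today, so 22δ + 76δ² = 79.78.
That is, 76δ² + 22δ − 79.78 = 0, a quadratic in δ.
The positive root is δ = [−22 + √(22² + 4·76·79.78)] / (2·76) = (−22 + 157.280)/152 ≈ 0.8900.

δ ≈ 0.8900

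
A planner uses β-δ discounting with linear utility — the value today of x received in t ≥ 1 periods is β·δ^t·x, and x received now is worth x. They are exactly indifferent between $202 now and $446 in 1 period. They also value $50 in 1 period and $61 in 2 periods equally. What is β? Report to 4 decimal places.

β ≈ 0.5526

From the later pair, β·δ^1·50 = β·δ^2·61; dividing through, δ = 50/61 = 0.81967.
Now use the now-vs-future pair: 202 = β·δ·446 gives β = 202/(0.81967·446) ≈ 0.5526.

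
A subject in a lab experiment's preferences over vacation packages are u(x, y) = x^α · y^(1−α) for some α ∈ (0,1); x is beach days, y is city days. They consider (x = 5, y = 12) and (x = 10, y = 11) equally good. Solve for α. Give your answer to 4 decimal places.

α ≈ 0.1115

The Cobb–Douglas utilities coincide, so 5^α·12^(1−α) = 10^α·11^(1−α).
(5/10)^α = (11/12)^(1−α); take logs: α·ln(5/10) = (1−α)·ln(11/12), i.e. α·-0.6931472 = (1−α)·-0.0870114.
So α/(1−α) = (-0.0870114)/(-0.6931472) = 0.1255309, and α = 0.1255309/1.1255309 ≈ 0.1115.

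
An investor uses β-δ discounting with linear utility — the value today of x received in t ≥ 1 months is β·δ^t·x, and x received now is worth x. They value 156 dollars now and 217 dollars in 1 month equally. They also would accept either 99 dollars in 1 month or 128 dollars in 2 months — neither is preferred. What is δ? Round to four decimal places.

The second indifference involves only future payoffs, so β cancels: β·δ^1·99 = β·δ^2·128, giving δ = 99/128 = 0.77344.

δ ≈ 0.7734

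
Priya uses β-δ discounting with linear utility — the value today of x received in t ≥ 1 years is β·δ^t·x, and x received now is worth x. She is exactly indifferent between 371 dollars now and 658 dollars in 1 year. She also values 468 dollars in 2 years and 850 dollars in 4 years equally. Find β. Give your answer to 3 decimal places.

Both payoffs in the second observation are in the future, so β drops out: δ^2·468 = δ^4·850 ⇒ δ^2 = 468/850 = 0.55059, so δ = 0.74202.
Substituting δ into 371 = β·δ·658: β = 371/(488.247) ≈ 0.760.

β ≈ 0.760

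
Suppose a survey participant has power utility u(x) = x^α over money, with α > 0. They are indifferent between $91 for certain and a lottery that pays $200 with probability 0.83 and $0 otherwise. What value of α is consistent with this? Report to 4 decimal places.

EU(lottery) = 0.83·200^α + 0.17·0 = 0.83·200^α.
Setting u(91) equal to that: 91^α = 0.83·200^α ⇒ (91/200)^α = 0.83.
Taking logs: α·ln(91/200) = ln(0.83), so α = -0.1863296 / -0.7874579 ≈ 0.2366.

α ≈ 0.2366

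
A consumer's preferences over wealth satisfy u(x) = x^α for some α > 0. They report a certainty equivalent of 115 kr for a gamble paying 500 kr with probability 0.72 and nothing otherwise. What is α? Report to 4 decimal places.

Since u(0) = 0, the lottery's EU is 0.72·500^α.
Equating: 115^α = 0.72·500^α, i.e. 0.2300^α = 0.72.
Take logs: α = ln 0.72 / ln(115/500) ≈ 0.223521.

α ≈ 0.2235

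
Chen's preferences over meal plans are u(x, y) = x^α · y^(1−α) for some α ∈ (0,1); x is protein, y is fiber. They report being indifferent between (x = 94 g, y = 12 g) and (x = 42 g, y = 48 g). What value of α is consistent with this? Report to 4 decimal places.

Indifference: 94^α · 12^(1−α) = 42^α · 48^(1−α).
Taking logs: α·ln 94 + (1−α)·ln 12 = α·ln 42 + (1−α)·ln 48, i.e. α·0.8056252 = (1−α)·1.3862944.
So α/(1−α) = (1.3862944)/(0.8056252) = 1.7207684, and α = 1.7207684/2.7207684 ≈ 0.6325.

α ≈ 0.6325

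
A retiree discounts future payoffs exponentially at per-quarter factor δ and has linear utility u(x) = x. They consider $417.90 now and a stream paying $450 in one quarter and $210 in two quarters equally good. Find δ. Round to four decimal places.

The stream is worth 450δ + 210δ² today, so 450δ + 210δ² = 417.90.
So 210δ² + 450δ − 417.90 = 0.
δ = (−450 + √(450² + 4·210·417.90)) / (2·210) = (−450 + √553536.00) / 420 ≈ 0.7000.

δ ≈ 0.7000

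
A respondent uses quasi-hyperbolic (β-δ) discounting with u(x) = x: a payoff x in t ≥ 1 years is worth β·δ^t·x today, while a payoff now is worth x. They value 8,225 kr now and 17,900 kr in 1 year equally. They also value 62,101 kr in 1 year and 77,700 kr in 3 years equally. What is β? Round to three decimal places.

β ≈ 0.514

The second indifference involves only future payoffs, so β cancels: β·δ^1·62101 = β·δ^3·77700, giving δ^2 = 62101/77700 = 0.79924, so δ = 0.89400.
Now use the now-vs-future pair: 8225 = β·δ·17900 gives β = 8225/(0.89400·17900) ≈ 0.514.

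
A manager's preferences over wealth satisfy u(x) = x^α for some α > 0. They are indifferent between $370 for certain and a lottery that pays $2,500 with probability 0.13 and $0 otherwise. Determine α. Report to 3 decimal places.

α ≈ 1.068

The lottery's expected utility is 0.13·u(2500) + 0.87·u(0) = 0.13·2500^α (since u(0) = 0 for α > 0).
Setting u(370) equal to that: 370^α = 0.13·2500^α ⇒ (370/2500)^α = 0.13.
Taking logs: α·ln(370/2500) = ln(0.13), so α = -2.040221 / -1.910543 ≈ 1.068.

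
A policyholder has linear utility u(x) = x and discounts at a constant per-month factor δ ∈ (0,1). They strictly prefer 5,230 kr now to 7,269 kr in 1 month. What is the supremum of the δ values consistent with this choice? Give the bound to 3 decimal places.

δ < 0.719

The preference means 5230 > δ·7269.
So δ < 5230/7269 = 0.71949.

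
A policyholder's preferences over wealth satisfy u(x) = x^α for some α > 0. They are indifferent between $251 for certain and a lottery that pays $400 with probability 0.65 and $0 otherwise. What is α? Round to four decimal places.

α ≈ 0.9244

The lottery's expected utility is 0.65·u(400) + 0.35·u(0) = 0.65·400^α (since u(0) = 0 for α > 0).
Equating: 251^α = 0.65·400^α, i.e. 0.6275^α = 0.65.
Take logs: α = ln 0.65 / ln(251/400) ≈ 0.924404.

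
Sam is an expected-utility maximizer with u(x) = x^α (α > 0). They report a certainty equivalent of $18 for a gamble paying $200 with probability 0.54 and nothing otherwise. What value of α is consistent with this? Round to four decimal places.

α ≈ 0.2559

EU(lottery) = 0.54·200^α + 0.46·0 = 0.54·200^α.
Equating: 18^α = 0.54·200^α, i.e. 0.0900^α = 0.54.
Taking logs: α·ln(18/200) = ln(0.54), so α = -0.6161861 / -2.4079456 ≈ 0.2559.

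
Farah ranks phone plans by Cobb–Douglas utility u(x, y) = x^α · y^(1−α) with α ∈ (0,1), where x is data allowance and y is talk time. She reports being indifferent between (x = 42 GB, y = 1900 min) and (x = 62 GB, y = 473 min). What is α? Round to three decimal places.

The Cobb–Douglas utilities coincide, so 42^α·1900^(1−α) = 62^α·473^(1−α).
Taking logs: α·ln 42 + (1−α)·ln 1900 = α·ln 62 + (1−α)·ln 473, i.e. α·-0.389465 = (1−α)·-1.390514.
So α/(1−α) = (-1.390514)/(-0.389465) = 3.570318, and α = 3.570318/4.570318 ≈ 0.781.

α ≈ 0.781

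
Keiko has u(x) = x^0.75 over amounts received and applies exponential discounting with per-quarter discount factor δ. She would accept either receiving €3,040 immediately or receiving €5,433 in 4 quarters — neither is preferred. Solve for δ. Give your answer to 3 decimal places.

Indifference means u(3040) = δ^4 · u(5433), so δ^4 = u(3040)/u(5433).
Since u(x) = x^0.75, δ^4 = (3040/5433)^0.75 = 0.55954^0.75 = 0.64696.
Hence δ = (0.64696)^(1/4) = 0.89685.

δ ≈ 0.897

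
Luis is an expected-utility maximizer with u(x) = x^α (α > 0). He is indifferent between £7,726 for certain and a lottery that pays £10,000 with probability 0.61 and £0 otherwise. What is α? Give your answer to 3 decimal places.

α ≈ 1.916

Since u(0) = 0, the lottery's EU is 0.61·10000^α.
Equating: 7726^α = 0.61·10000^α, i.e. 0.7726^α = 0.61.
Take logs: α = ln 0.61 / ln(7726/10000) ≈ 1.91592.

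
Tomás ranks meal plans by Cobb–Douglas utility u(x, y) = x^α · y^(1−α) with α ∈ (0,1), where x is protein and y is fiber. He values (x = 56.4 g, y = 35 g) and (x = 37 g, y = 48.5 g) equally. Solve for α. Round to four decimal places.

Indifference: 56.4^α · 35^(1−α) = 37^α · 48.5^(1−α).
Taking logs: α·ln 56.4 + (1−α)·ln 35 = α·ln 37 + (1−α)·ln 48.5, i.e. α·0.4215512 = (1−α)·0.3262157.
Thus α·(0.7477669) = 0.3262157, so α = 0.3262157/0.7477669 ≈ 0.4363.

α ≈ 0.4363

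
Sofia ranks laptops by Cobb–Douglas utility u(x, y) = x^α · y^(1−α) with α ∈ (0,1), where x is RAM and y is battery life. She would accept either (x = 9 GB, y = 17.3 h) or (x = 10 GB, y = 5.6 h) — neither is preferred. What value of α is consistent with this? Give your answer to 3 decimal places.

The Cobb–Douglas utilities coincide, so 9^α·17.3^(1−α) = 10^α·5.6^(1−α).
(9/10)^α = (5.6/17.3)^(1−α); take logs: α·ln(9/10) = (1−α)·ln(5.6/17.3), i.e. α·-0.105361 = (1−α)·-1.127940.
With A = -0.105361 and B = -1.127940: α·A = (1−α)·B, so α = B/(A+B) = -1.127940/-1.233301 ≈ 0.915.

α ≈ 0.915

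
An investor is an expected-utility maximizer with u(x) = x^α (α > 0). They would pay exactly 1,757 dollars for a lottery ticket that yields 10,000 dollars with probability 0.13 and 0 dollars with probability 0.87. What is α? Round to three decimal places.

α ≈ 1.173

The lottery's expected utility is 0.13·u(10000) + 0.87·u(0) = 0.13·10000^α (since u(0) = 0 for α > 0).
Setting u(1757) equal to that: 1757^α = 0.13·10000^α ⇒ (1757/10000)^α = 0.13.
Taking logs: α·ln(1757/10000) = ln(0.13), so α = -2.040221 / -1.738977 ≈ 1.173.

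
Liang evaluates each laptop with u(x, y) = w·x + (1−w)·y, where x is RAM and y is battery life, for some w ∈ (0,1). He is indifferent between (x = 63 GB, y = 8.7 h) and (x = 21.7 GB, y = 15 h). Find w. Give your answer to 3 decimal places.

w = 0.132

u(63,8.7) = u(21.7,15) means w·63 + (1−w)·8.7 = w·21.7 + (1−w)·15.
Collecting terms: w·41.3 = (1−w)·6.3.
So w/(1−w) = 6.3/41.3 = 0.1525, giving w = 6.3/(41.3+6.3) = 0.132.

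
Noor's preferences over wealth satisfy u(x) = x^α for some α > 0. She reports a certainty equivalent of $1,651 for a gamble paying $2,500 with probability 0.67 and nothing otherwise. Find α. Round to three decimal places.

α ≈ 0.965

Since u(0) = 0, the lottery's EU is 0.67·2500^α.
Setting u(1651) equal to that: 1651^α = 0.67·2500^α ⇒ (1651/2500)^α = 0.67.
Taking logs: α·ln(1651/2500) = ln(0.67), so α = -0.400478 / -0.414910 ≈ 0.965.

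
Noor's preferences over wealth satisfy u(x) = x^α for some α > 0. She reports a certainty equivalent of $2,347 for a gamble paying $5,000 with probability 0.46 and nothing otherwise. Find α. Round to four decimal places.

EU(lottery) = 0.46·5000^α + 0.54·0 = 0.46·5000^α.
Setting u(2347) equal to that: 2347^α = 0.46·5000^α ⇒ (2347/5000)^α = 0.46.
α = ln(0.46) / ln(2347/5000) = -0.7765288/-0.7563000 ≈ 1.0267.

α ≈ 1.0267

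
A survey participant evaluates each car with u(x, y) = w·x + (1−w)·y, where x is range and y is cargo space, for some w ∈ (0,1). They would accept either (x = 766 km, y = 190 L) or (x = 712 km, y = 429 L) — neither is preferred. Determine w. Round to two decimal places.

w = 0.82

Indifference: w·766 + (1−w)·190 = w·712 + (1−w)·429.
Collecting terms: w·54 = (1−w)·239.
Hence w = 239/(54+239) = 239/293 = 0.82.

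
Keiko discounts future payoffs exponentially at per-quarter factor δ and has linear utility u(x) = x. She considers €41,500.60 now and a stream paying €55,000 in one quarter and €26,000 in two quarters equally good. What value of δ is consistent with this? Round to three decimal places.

The stream is worth 55000δ + 26000δ² today, so 55000δ + 26000δ² = 41500.60.
So 26000δ² + 55000δ − 41500.60 = 0.
The positive root is δ = [−55000 + √(55000² + 4·26000·41500.60)] / (2·26000) = (−55000 + 85680.000)/52000 ≈ 0.590.

δ ≈ 0.590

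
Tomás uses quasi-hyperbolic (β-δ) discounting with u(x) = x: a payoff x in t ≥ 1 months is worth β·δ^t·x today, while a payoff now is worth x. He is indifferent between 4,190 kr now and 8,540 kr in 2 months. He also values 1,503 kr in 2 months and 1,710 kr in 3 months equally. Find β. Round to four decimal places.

The second indifference involves only future payoffs, so β cancels: β·δ^2·1503 = β·δ^3·1710, giving δ = 1503/1710 = 0.87895.
Substituting δ into 4190 = β·δ^2·8540: β = 4190/(6597.564) ≈ 0.6351.

β ≈ 0.6351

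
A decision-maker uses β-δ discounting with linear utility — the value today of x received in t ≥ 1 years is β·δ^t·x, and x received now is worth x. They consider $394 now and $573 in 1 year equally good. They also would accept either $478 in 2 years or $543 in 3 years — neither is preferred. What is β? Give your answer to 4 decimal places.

β ≈ 0.7811

From the later pair, β·δ^2·478 = β·δ^3·543; dividing through, δ = 478/543 = 0.88029.
Now use the now-vs-future pair: 394 = β·δ·573 gives β = 394/(0.88029·573) ≈ 0.7811.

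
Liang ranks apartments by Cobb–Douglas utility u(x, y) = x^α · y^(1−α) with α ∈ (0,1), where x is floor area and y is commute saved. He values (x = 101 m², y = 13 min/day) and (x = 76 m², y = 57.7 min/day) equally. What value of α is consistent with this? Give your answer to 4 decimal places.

α ≈ 0.8398

Set the two utilities equal: 101^α·13^(1−α) = 76^α·57.7^(1−α).
Taking logs: α·ln 101 + (1−α)·ln 13 = α·ln 76 + (1−α)·ln 57.7, i.e. α·0.2843872 = (1−α)·1.4903078.
Thus α·(1.7746950) = 1.4903078, so α = 1.4903078/1.7746950 ≈ 0.8398.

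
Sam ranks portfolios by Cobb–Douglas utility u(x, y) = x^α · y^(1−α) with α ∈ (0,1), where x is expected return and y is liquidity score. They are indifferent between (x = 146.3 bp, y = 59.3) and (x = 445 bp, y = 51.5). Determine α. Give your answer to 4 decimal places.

The Cobb–Douglas utilities coincide, so 146.3^α·59.3^(1−α) = 445^α·51.5^(1−α).
Taking logs: α·ln 146.3 + (1−α)·ln 59.3 = α·ln 445 + (1−α)·ln 51.5, i.e. α·-1.1124150 = (1−α)·-0.1410275.
With A = -1.1124150 and B = -0.1410275: α·A = (1−α)·B, so α = B/(A+B) = -0.1410275/-1.2534425 ≈ 0.1125.

α ≈ 0.1125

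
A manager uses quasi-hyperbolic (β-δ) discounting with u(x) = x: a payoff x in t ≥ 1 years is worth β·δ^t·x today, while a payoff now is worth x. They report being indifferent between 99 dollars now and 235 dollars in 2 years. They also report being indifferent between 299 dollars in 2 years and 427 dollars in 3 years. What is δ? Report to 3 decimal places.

From the later pair, β·δ^2·299 = β·δ^3·427; dividing through, δ = 299/427 = 0.70023.

δ ≈ 0.700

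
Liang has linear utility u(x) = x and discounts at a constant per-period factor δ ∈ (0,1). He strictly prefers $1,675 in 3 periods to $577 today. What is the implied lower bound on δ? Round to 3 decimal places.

Comparing present values: 577 < δ^3·1675.
Hence δ^3 > 577/1675 = 0.34448, and x ↦ x^(1/3) is increasing on (0,∞).
δ > (577/1675)^(1/3) ≈ 0.701.

δ > 0.701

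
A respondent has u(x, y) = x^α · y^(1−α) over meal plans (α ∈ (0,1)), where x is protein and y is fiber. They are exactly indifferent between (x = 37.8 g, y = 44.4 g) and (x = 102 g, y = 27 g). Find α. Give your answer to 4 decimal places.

α ≈ 0.3338

Indifference: 37.8^α · 44.4^(1−α) = 102^α · 27^(1−α).
(37.8/102)^α = (27/44.4)^(1−α); take logs: α·ln(37.8/102) = (1−α)·ln(27/44.4), i.e. α·-0.9926637 = (1−α)·-0.4974026.
So α/(1−α) = (-0.4974026)/(-0.9926637) = 0.5010787, and α = 0.5010787/1.5010787 ≈ 0.3338.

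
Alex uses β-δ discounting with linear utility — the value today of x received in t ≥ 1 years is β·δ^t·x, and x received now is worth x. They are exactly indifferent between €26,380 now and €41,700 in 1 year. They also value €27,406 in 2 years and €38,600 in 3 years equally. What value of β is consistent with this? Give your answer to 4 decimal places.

β ≈ 0.8910

From the later pair, β·δ^2·27406 = β·δ^3·38600; dividing through, δ = 27406/38600 = 0.71000.
The first indifference: 26380 = β·δ·41700, so β = 26380/(δ·41700) = 26380/(0.71000·41700) ≈ 0.8910.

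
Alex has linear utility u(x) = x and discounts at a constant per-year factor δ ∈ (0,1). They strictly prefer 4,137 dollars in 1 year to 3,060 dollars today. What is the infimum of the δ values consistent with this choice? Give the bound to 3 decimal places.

δ > 0.740

The preference means 3060 < δ·4137.
Dividing through by 4137 gives δ > 0.73967.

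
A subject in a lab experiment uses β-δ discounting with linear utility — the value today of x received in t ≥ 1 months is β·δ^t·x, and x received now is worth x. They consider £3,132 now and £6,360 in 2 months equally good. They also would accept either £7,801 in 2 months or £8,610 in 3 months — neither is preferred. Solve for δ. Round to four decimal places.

Both payoffs in the second observation are in the future, so β drops out: δ^2·7801 = δ^3·8610 ⇒ δ = 7801/8610 = 0.90604.

δ ≈ 0.9060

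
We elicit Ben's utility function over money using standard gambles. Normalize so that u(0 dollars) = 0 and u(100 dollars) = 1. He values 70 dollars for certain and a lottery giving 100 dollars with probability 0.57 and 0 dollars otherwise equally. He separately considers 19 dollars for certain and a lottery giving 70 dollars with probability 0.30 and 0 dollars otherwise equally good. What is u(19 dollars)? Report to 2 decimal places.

0.17

First, u(70 dollars) = 0.57·u(100 dollars) + 0.43·u(0 dollars) = 0.57.
The second indifference gives u(19 dollars) = 0.30·u(70 dollars) + 0.70·u(0 dollars) = 0.30·0.57 + 0.70·0.00 = 0.1710.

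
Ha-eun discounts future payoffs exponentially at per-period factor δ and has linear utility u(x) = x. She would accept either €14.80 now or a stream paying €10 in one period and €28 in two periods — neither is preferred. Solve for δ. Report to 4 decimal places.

δ ≈ 0.5701

The stream is worth 10δ + 28δ² today, so 10δ + 28δ² = 14.80.
So 28δ² + 10δ − 14.80 = 0.
The positive root is δ = [−10 + √(10² + 4·28·14.80)] / (2·28) = (−10 + 41.924)/56 ≈ 0.5701.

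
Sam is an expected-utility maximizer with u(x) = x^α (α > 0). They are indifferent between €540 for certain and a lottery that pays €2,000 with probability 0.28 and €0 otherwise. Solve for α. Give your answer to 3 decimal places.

The lottery's expected utility is 0.28·u(2000) + 0.72·u(0) = 0.28·2000^α (since u(0) = 0 for α > 0).
Setting u(540) equal to that: 540^α = 0.28·2000^α ⇒ (540/2000)^α = 0.28.
Take logs: α = ln 0.28 / ln(540/2000) ≈ 0.97222.

α ≈ 0.972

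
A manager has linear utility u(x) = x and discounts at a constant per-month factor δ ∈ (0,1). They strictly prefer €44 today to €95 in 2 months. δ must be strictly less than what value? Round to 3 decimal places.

δ < 0.681

The preference means 44 > δ^2·95.
Hence δ^2 < 44/95 = 0.46316, and x ↦ x^(1/2) is increasing on (0,∞).
δ < (44/95)^(1/2) ≈ 0.681.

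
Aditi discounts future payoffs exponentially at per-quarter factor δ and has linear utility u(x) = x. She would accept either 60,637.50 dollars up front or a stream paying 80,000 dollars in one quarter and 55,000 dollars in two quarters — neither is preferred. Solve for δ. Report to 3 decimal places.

δ ≈ 0.550

Equating present values: 60637.50 = 80000δ + 55000δ².
So 55000δ² + 80000δ − 60637.50 = 0.
The positive root is δ = [−80000 + √(80000² + 4·55000·60637.50)] / (2·55000) = (−80000 + 140500.000)/110000 ≈ 0.550.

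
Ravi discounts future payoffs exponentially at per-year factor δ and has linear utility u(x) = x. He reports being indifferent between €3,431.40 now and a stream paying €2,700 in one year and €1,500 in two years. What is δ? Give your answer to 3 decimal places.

The stream is worth 2700δ + 1500δ² today, so 2700δ + 1500δ² = 3431.40.
That is, 1500δ² + 2700δ − 3431.40 = 0, a quadratic in δ.
By the quadratic formula (taking the positive root), δ = (−2700 + √27878400.00) / 3000 ≈ 0.860.

δ ≈ 0.860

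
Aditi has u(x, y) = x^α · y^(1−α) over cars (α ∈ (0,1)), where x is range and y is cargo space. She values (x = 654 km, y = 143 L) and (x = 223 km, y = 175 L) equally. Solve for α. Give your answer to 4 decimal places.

α ≈ 0.1580

Set the two utilities equal: 654^α·143^(1−α) = 223^α·175^(1−α).
Rearrange to (654/223)^α = (175/143)^(1−α) and take logs: α·1.0759356 = (1−α)·0.2019413.
So α/(1−α) = (0.2019413)/(1.0759356) = 0.1876890, and α = 0.1876890/1.1876890 ≈ 0.1580.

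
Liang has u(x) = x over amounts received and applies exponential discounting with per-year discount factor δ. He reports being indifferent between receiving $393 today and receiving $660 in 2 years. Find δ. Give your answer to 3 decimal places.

δ ≈ 0.772

Equating discounted utilities: u(393) = δ^2·u(660) ⇒ δ^2 = u(393)/u(660).
With u(x) = x: δ^2 = 393/660 = 0.59545.
So δ = 0.59545^(1/2) ≈ 0.772.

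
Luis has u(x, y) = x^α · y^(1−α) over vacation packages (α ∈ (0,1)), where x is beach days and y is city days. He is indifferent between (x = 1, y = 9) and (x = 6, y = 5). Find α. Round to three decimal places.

Indifference: 1^α · 9^(1−α) = 6^α · 5^(1−α).
Rearrange to (1/6)^α = (5/9)^(1−α) and take logs: α·-1.791759 = (1−α)·-0.587787.
With A = -1.791759 and B = -0.587787: α·A = (1−α)·B, so α = B/(A+B) = -0.587787/-2.379546 ≈ 0.247.

α ≈ 0.247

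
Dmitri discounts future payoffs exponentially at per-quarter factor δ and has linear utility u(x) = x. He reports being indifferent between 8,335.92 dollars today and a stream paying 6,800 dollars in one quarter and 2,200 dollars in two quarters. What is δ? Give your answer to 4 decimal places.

δ ≈ 0.9400

Equating present values: 8335.92 = 6800δ + 2200δ².
So 2200δ² + 6800δ − 8335.92 = 0.
By the quadratic formula (taking the positive root), δ = (−6800 + √119596096.00) / 4400 ≈ 0.9400.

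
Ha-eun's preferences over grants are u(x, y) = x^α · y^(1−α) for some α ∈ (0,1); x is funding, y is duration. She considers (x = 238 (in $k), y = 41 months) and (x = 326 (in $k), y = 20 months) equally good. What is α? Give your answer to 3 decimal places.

Indifference: 238^α · 41^(1−α) = 326^α · 20^(1−α).
(238/326)^α = (20/41)^(1−α); take logs: α·ln(238/326) = (1−α)·ln(20/41), i.e. α·-0.314627 = (1−α)·-0.717840.
With A = -0.314627 and B = -0.717840: α·A = (1−α)·B, so α = B/(A+B) = -0.717840/-1.032467 ≈ 0.695.

α ≈ 0.695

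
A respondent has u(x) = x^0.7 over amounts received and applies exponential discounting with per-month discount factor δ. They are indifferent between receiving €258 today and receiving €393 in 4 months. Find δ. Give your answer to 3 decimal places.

δ ≈ 0.929

Indifference means u(258) = δ^4 · u(393), so δ^4 = u(258)/u(393).
With u(x) = x^0.7: δ^4 = 258^0.7/393^0.7 = (258/393)^0.7 = 0.74483.
Taking the 4th root: δ = 0.74483^(1/4) ≈ 0.929.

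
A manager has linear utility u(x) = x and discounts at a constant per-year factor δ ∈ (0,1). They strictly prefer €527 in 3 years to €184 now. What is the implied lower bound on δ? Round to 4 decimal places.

Comparing present values: 184 < δ^3·527.
Hence δ^3 > 184/527 = 0.34915, and x ↦ x^(1/3) is increasing on (0,∞).
δ > 0.34915^(1/3) = 0.7042.

δ > 0.7042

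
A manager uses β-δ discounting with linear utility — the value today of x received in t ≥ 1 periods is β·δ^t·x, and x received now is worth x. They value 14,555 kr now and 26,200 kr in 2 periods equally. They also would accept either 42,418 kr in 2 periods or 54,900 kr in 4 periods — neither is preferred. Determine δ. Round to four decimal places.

Both payoffs in the second observation are in the future, so β drops out: δ^2·42418 = δ^4·54900 ⇒ δ^2 = 42418/54900 = 0.77264, so δ = 0.87900.

δ ≈ 0.8790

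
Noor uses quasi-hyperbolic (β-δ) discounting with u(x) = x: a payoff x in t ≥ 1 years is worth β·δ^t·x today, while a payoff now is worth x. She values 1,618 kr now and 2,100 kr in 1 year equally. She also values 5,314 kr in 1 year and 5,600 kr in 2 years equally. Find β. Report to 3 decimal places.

Both payoffs in the second observation are in the future, so β drops out: δ^1·5314 = δ^2·5600 ⇒ δ = 5314/5600 = 0.94893.
Substituting δ into 1618 = β·δ·2100: β = 1618/(1992.750) ≈ 0.812.

β ≈ 0.812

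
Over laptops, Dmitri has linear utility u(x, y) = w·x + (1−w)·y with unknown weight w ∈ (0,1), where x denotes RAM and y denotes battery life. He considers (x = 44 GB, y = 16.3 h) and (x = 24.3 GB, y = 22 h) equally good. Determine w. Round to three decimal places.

w = 0.224

u(44,16.3) = u(24.3,22) means w·44 + (1−w)·16.3 = w·24.3 + (1−w)·22.
Collecting terms: w·19.7 = (1−w)·5.7.
The marginal rate of substitution is 5.7/19.7, so w = 5.7/(19.7+5.7) = 0.224.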